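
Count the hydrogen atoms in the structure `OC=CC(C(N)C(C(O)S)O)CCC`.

Hydrogens are implicit in SMILES; fill each atom to its normal valence:
  6 × C: 1 H each → 6
  3 × O: 1 H each → 3
  2 × C: 2 H each → 4
  1 × C: 3 H
  1 × N: 2 H
  1 × S: 1 H
  Total hydrogens = 19.

19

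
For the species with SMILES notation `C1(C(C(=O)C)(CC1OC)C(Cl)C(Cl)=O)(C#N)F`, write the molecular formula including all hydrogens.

Heavy atoms from the SMILES: 10 C, 2 Cl, 1 F, 1 N, 3 O.
Implicit hydrogens by atom environment:
  5 × C: no H
  3 × O: no H
  2 × C: 3 H each → 6
  2 × C: 1 H each → 2
  2 × Cl: no H
  1 × C: 2 H
  1 × F: no H
  1 × N: no H
  Total hydrogens = 10.
Molecular formula: C10H10Cl2FNO3

C10H10Cl2FNO3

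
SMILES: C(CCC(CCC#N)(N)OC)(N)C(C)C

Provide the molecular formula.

C11H23N3O

Heavy atoms from the SMILES: 11 C, 3 N, 1 O.
Implicit hydrogens by atom environment:
  4 × C: 2 H each → 8
  3 × C: 3 H each → 9
  2 × C: 1 H each → 2
  2 × C: no H
  2 × N: 2 H each → 4
  1 × N: no H
  1 × O: no H
  Total hydrogens = 23.
Molecular formula: C11H23N3O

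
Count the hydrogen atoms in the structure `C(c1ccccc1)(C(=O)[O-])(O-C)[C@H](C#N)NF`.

Hydrogens are implicit in SMILES; fill each atom to its normal valence:
  5 × C (aromatic): 1 H each → 5
  3 × C: no H
  2 × O: no H
  1 × C: 3 H
  1 × C: 1 H
  1 × C (aromatic): no H
  1 × F: no H
  1 × N: 1 H
  1 × N: no H
  1 × O (charge -1): no H
  Total hydrogens = 10.

10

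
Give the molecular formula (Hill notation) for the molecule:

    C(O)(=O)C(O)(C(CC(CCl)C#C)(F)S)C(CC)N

Heavy atoms from the SMILES: 11 C, 1 Cl, 1 F, 1 N, 3 O, 1 S.
Implicit hydrogens by atom environment:
  4 × C: no H
  3 × C: 2 H each → 6
  3 × C: 1 H each → 3
  2 × O: 1 H each → 2
  1 × C: 3 H
  1 × Cl: no H
  1 × F: no H
  1 × N: 2 H
  1 × O: no H
  1 × S: 1 H
  Total hydrogens = 17.
Molecular formula: C11H17ClFNO3S

C11H17ClFNO3S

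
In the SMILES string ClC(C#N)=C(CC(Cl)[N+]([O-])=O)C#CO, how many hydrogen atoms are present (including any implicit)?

4

Hydrogens are implicit in SMILES; fill each atom to its normal valence:
  5 × C: no H
  2 × Cl: no H
  1 × C: 2 H
  1 × C: 1 H
  1 × N: no H
  1 × N (charge +1): no H
  1 × O: 1 H
  1 × O: no H
  1 × O (charge -1): no H
  Total hydrogens = 4.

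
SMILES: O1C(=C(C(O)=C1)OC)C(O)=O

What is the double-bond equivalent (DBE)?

Molecular formula from the SMILES: C6H6O5.
DoU = (2C + 2 + N − H − X)/2 = (2·6 + 2 + 0 − 6 − 0)/2 = 8/2 = 4.
(Structurally: 1 ring(s) + 3 π bond(s) = 4.)

4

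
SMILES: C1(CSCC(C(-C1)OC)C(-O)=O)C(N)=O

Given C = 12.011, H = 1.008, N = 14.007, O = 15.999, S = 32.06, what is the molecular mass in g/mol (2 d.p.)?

Molecular formula: C9H15NO4S.
M = 9×12.011 + 15×1.008 + 1×14.007 + 4×15.999 + 1×32.06 = 233.28 g/mol.

233.28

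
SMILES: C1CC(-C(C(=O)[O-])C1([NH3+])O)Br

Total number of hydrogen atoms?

10

Hydrogens are implicit in SMILES; fill each atom to its normal valence:
  2 × C: 2 H each → 4
  2 × C: 1 H each → 2
  2 × C: no H
  1 × Br: no H
  1 × N (charge +1): 3 H
  1 × O: 1 H
  1 × O: no H
  1 × O (charge -1): no H
  Total hydrogens = 10.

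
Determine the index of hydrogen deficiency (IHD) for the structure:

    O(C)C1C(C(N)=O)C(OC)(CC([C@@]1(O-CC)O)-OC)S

2

Molecular formula from the SMILES: C12H23NO6S.
DoU = (2C + 2 + N − H − X)/2 = (2·12 + 2 + 1 − 23 − 0)/2 = 4/2 = 2.
(Structurally: 1 ring(s) + 1 π bond(s) = 2.)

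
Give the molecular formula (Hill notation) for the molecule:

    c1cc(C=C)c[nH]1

C6H7N

Heavy atoms from the SMILES: 6 C, 1 N.
Implicit hydrogens by atom environment:
  3 × C (aromatic): 1 H each → 3
  1 × C: 2 H
  1 × C: 1 H
  1 × C (aromatic): no H
  1 × N (aromatic): 1 H
  Total hydrogens = 7.
Molecular formula: C6H7N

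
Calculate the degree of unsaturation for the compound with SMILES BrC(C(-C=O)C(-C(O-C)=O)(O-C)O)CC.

Molecular formula from the SMILES: C9H15BrO5.
DoU = (2C + 2 + N − H − X)/2 = (2·9 + 2 + 0 − 15 − 1)/2 = 4/2 = 2.
(Structurally: 0 ring(s) + 2 π bond(s) = 2.)

2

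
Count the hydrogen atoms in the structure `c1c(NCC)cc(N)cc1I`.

Hydrogens are implicit in SMILES; fill each atom to its normal valence:
  3 × C (aromatic): 1 H each → 3
  3 × C (aromatic): no H
  1 × C: 3 H
  1 × C: 2 H
  1 × I: no H
  1 × N: 2 H
  1 × N: 1 H
  Total hydrogens = 11.

11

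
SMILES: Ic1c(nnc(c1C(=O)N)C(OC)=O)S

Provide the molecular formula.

Heavy atoms from the SMILES: 7 C, 1 I, 3 N, 3 O, 1 S.
Implicit hydrogens by atom environment:
  4 × C (aromatic): no H
  3 × O: no H
  2 × C: no H
  2 × N (aromatic): no H
  1 × C: 3 H
  1 × I: no H
  1 × N: 2 H
  1 × S: 1 H
  Total hydrogens = 6.
Molecular formula: C7H6IN3O3S

C7H6IN3O3S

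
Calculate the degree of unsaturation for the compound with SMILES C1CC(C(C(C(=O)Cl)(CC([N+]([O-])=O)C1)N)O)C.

3

Molecular formula from the SMILES: C10H17ClN2O4.
DoU = (2C + 2 + N − H − X)/2 = (2·10 + 2 + 2 − 17 − 1)/2 = 6/2 = 3.
(Structurally: 1 ring(s) + 2 π bond(s) = 3.)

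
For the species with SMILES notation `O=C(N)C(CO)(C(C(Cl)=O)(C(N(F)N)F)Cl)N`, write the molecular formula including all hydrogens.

C6H10Cl2F2N4O3

Heavy atoms from the SMILES: 6 C, 2 Cl, 2 F, 4 N, 3 O.
Implicit hydrogens by atom environment:
  4 × C: no H
  3 × N: 2 H each → 6
  2 × Cl: no H
  2 × F: no H
  2 × O: no H
  1 × C: 2 H
  1 × C: 1 H
  1 × N: no H
  1 × O: 1 H
  Total hydrogens = 10.
Molecular formula: C6H10Cl2F2N4O3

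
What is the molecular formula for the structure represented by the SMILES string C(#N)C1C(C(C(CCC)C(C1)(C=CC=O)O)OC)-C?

C15H23NO3

Heavy atoms from the SMILES: 15 C, 1 N, 3 O.
Implicit hydrogens by atom environment:
  7 × C: 1 H each → 7
  3 × C: 3 H each → 9
  3 × C: 2 H each → 6
  2 × C: no H
  2 × O: no H
  1 × N: no H
  1 × O: 1 H
  Total hydrogens = 23.
Molecular formula: C15H23NO3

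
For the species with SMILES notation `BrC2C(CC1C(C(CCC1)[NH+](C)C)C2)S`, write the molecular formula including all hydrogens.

Heavy atoms from the SMILES: 1 Br, 12 C, 1 N, 1 S.
Implicit hydrogens by atom environment:
  5 × C: 2 H each → 10
  5 × C: 1 H each → 5
  2 × C: 3 H each → 6
  1 × Br: no H
  1 × N (charge +1): 1 H
  1 × S: 1 H
  Total hydrogens = 23.
Net charge +1.
Molecular formula: C12H23BrNS+

C12H23BrNS+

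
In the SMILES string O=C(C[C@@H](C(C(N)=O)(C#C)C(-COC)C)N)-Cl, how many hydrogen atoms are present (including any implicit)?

17

Hydrogens are implicit in SMILES; fill each atom to its normal valence:
  4 × C: no H
  3 × C: 1 H each → 3
  3 × O: no H
  2 × C: 3 H each → 6
  2 × C: 2 H each → 4
  2 × N: 2 H each → 4
  1 × Cl: no H
  Total hydrogens = 17.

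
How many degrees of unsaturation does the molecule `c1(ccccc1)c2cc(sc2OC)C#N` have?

9

Molecular formula from the SMILES: C12H9NOS.
DoU = (2C + 2 + N − H − X)/2 = (2·12 + 2 + 1 − 9 − 0)/2 = 18/2 = 9.
(Structurally: 2 ring(s) + 7 π bond(s) = 9.)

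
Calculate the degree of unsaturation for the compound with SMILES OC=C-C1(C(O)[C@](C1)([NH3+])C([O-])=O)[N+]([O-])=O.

4

Molecular formula from the SMILES: C7H10N2O6.
DoU = (2C + 2 + N − H − X)/2 = (2·7 + 2 + 2 − 10 − 0)/2 = 8/2 = 4.
(Structurally: 1 ring(s) + 3 π bond(s) = 4.)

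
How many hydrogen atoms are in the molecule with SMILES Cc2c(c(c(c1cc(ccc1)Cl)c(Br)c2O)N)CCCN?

Hydrogens are implicit in SMILES; fill each atom to its normal valence:
  8 × C (aromatic): no H
  4 × C (aromatic): 1 H each → 4
  3 × C: 2 H each → 6
  2 × N: 2 H each → 4
  1 × Br: no H
  1 × C: 3 H
  1 × Cl: no H
  1 × O: 1 H
  Total hydrogens = 18.

18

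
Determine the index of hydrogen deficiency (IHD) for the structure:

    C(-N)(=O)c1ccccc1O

5

Molecular formula from the SMILES: C7H7NO2.
DoU = (2C + 2 + N − H − X)/2 = (2·7 + 2 + 1 − 7 − 0)/2 = 10/2 = 5.
(Structurally: 1 ring(s) + 4 π bond(s) = 5.)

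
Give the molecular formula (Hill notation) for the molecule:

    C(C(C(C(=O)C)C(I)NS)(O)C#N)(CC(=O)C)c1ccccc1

Heavy atoms from the SMILES: 16 C, 1 I, 2 N, 3 O, 1 S.
Implicit hydrogens by atom environment:
  5 × C (aromatic): 1 H each → 5
  4 × C: no H
  3 × C: 1 H each → 3
  2 × C: 3 H each → 6
  2 × O: no H
  1 × C: 2 H
  1 × C (aromatic): no H
  1 × I: no H
  1 × N: 1 H
  1 × N: no H
  1 × O: 1 H
  1 × S: 1 H
  Total hydrogens = 19.
Molecular formula: C16H19IN2O3S

C16H19IN2O3S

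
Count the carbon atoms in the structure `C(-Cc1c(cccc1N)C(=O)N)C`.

The symbol for carbon appears 10 times in the SMILES. Lowercase c denotes aromatic carbon and counts toward C.

10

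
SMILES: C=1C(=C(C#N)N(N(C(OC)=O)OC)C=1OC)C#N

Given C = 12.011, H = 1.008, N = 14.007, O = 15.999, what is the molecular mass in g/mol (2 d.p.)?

Molecular formula: C10H10N4O4.
M = 10×12.011 + 10×1.008 + 4×14.007 + 4×15.999 = 250.21 g/mol.

250.21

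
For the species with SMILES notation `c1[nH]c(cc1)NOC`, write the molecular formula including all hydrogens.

C5H8N2O

Heavy atoms from the SMILES: 5 C, 2 N, 1 O.
Implicit hydrogens by atom environment:
  3 × C (aromatic): 1 H each → 3
  1 × C: 3 H
  1 × C (aromatic): no H
  1 × N (aromatic): 1 H
  1 × N: 1 H
  1 × O: no H
  Total hydrogens = 8.
Molecular formula: C5H8N2O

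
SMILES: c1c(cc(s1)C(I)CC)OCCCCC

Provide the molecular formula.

Heavy atoms from the SMILES: 12 C, 1 I, 1 O, 1 S.
Implicit hydrogens by atom environment:
  5 × C: 2 H each → 10
  2 × C: 3 H each → 6
  2 × C (aromatic): 1 H each → 2
  2 × C (aromatic): no H
  1 × C: 1 H
  1 × I: no H
  1 × O: no H
  1 × S (aromatic): no H
  Total hydrogens = 19.
Molecular formula: C12H19IOS

C12H19IOS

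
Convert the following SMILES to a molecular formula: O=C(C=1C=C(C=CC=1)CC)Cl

Heavy atoms from the SMILES: 9 C, 1 Cl, 1 O.
Implicit hydrogens by atom environment:
  4 × C (aromatic): 1 H each → 4
  2 × C (aromatic): no H
  1 × C: 3 H
  1 × C: 2 H
  1 × C: no H
  1 × Cl: no H
  1 × O: no H
  Total hydrogens = 9.
Molecular formula: C9H9ClO

C9H9ClO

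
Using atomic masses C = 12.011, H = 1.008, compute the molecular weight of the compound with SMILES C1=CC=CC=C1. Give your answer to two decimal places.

78.11

Molecular formula: C6H6.
M = 6×12.011 + 6×1.008 = 78.11 g/mol.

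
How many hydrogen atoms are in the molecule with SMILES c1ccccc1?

6

Hydrogens are implicit in SMILES; fill each atom to its normal valence:
  6 × C (aromatic): 1 H each → 6
  Total hydrogens = 6.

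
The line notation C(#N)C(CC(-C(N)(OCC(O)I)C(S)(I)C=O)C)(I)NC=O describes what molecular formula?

Heavy atoms from the SMILES: 11 C, 3 I, 3 N, 4 O, 1 S.
Implicit hydrogens by atom environment:
  4 × C: 1 H each → 4
  4 × C: no H
  3 × I: no H
  3 × O: no H
  2 × C: 2 H each → 4
  1 × C: 3 H
  1 × N: 2 H
  1 × N: 1 H
  1 × N: no H
  1 × O: 1 H
  1 × S: 1 H
  Total hydrogens = 16.
Molecular formula: C11H16I3N3O4S

C11H16I3N3O4S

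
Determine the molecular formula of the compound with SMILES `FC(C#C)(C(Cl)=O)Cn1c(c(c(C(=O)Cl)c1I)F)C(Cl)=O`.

Heavy atoms from the SMILES: 11 C, 3 Cl, 2 F, 1 I, 1 N, 3 O.
Implicit hydrogens by atom environment:
  5 × C: no H
  4 × C (aromatic): no H
  3 × Cl: no H
  3 × O: no H
  2 × F: no H
  1 × C: 2 H
  1 × C: 1 H
  1 × I: no H
  1 × N (aromatic): no H
  Total hydrogens = 3.
Molecular formula: C11H3Cl3F2INO3

C11H3Cl3F2INO3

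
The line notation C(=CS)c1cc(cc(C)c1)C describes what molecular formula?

C10H12S

Heavy atoms from the SMILES: 10 C, 1 S.
Implicit hydrogens by atom environment:
  3 × C (aromatic): 1 H each → 3
  3 × C (aromatic): no H
  2 × C: 3 H each → 6
  2 × C: 1 H each → 2
  1 × S: 1 H
  Total hydrogens = 12.
Molecular formula: C10H12S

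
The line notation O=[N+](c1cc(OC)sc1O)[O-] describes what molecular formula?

Heavy atoms from the SMILES: 5 C, 1 N, 4 O, 1 S.
Implicit hydrogens by atom environment:
  3 × C (aromatic): no H
  2 × O: no H
  1 × C: 3 H
  1 × C (aromatic): 1 H
  1 × N (charge +1): no H
  1 × O: 1 H
  1 × O (charge -1): no H
  1 × S (aromatic): no H
  Total hydrogens = 5.
Molecular formula: C5H5NO4S

C5H5NO4S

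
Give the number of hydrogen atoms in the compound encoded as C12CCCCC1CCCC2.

18

Hydrogens are implicit in SMILES; fill each atom to its normal valence:
  8 × C: 2 H each → 16
  2 × C: 1 H each → 2
  Total hydrogens = 18.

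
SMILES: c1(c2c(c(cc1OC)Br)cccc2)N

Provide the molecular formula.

C11H10BrNO

Heavy atoms from the SMILES: 1 Br, 11 C, 1 N, 1 O.
Implicit hydrogens by atom environment:
  5 × C (aromatic): 1 H each → 5
  5 × C (aromatic): no H
  1 × Br: no H
  1 × C: 3 H
  1 × N: 2 H
  1 × O: no H
  Total hydrogens = 10.
Molecular formula: C11H10BrNO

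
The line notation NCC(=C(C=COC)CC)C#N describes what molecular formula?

C9H14N2O

Heavy atoms from the SMILES: 9 C, 2 N, 1 O.
Implicit hydrogens by atom environment:
  3 × C: no H
  2 × C: 3 H each → 6
  2 × C: 2 H each → 4
  2 × C: 1 H each → 2
  1 × N: 2 H
  1 × N: no H
  1 × O: no H
  Total hydrogens = 14.
Molecular formula: C9H14N2O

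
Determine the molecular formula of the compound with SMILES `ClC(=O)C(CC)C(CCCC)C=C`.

C11H19ClO

Heavy atoms from the SMILES: 11 C, 1 Cl, 1 O.
Implicit hydrogens by atom environment:
  5 × C: 2 H each → 10
  3 × C: 1 H each → 3
  2 × C: 3 H each → 6
  1 × C: no H
  1 × Cl: no H
  1 × O: no H
  Total hydrogens = 19.
Molecular formula: C11H19ClO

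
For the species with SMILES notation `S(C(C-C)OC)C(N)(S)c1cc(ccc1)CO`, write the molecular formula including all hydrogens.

C12H19NO2S2

Heavy atoms from the SMILES: 12 C, 1 N, 2 O, 2 S.
Implicit hydrogens by atom environment:
  4 × C (aromatic): 1 H each → 4
  2 × C: 3 H each → 6
  2 × C: 2 H each → 4
  2 × C (aromatic): no H
  1 × C: 1 H
  1 × C: no H
  1 × N: 2 H
  1 × O: 1 H
  1 × O: no H
  1 × S: 1 H
  1 × S: no H
  Total hydrogens = 19.
Molecular formula: C12H19NO2S2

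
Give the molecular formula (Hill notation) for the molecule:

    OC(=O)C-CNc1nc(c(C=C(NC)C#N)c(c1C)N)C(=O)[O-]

Heavy atoms from the SMILES: 14 C, 5 N, 4 O.
Implicit hydrogens by atom environment:
  5 × C (aromatic): no H
  4 × C: no H
  2 × C: 3 H each → 6
  2 × C: 2 H each → 4
  2 × N: 1 H each → 2
  2 × O: no H
  1 × C: 1 H
  1 × N: 2 H
  1 × N (aromatic): no H
  1 × N: no H
  1 × O: 1 H
  1 × O (charge -1): no H
  Total hydrogens = 16.
Net charge -1.
Molecular formula: C14H16N5O4-

C14H16N5O4-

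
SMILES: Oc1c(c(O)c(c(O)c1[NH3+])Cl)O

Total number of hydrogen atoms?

7

Hydrogens are implicit in SMILES; fill each atom to its normal valence:
  6 × C (aromatic): no H
  4 × O: 1 H each → 4
  1 × Cl: no H
  1 × N (charge +1): 3 H
  Total hydrogens = 7.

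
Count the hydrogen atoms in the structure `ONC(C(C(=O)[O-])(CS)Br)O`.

7

Hydrogens are implicit in SMILES; fill each atom to its normal valence:
  2 × C: no H
  2 × O: 1 H each → 2
  1 × Br: no H
  1 × C: 2 H
  1 × C: 1 H
  1 × N: 1 H
  1 × O: no H
  1 × O (charge -1): no H
  1 × S: 1 H
  Total hydrogens = 7.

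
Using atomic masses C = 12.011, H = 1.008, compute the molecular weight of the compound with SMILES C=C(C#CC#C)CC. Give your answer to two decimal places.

Molecular formula: C8H8.
M = 8×12.011 + 8×1.008 = 104.15 g/mol.

104.15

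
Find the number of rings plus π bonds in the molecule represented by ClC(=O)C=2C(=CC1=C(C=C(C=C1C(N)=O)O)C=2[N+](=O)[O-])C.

10

Molecular formula from the SMILES: C13H9ClN2O5.
DoU = (2C + 2 + N − H − X)/2 = (2·13 + 2 + 2 − 9 − 1)/2 = 20/2 = 10.
(Structurally: 2 ring(s) + 8 π bond(s) = 10.)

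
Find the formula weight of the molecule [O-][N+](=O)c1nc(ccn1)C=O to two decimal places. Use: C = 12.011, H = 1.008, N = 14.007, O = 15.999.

Molecular formula: C5H3N3O3.
M = 5×12.011 + 3×1.008 + 3×14.007 + 3×15.999 = 153.10 g/mol.

153.10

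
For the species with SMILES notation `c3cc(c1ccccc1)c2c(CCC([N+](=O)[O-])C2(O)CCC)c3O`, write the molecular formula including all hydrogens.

C19H21NO4

Heavy atoms from the SMILES: 19 C, 1 N, 4 O.
Implicit hydrogens by atom environment:
  7 × C (aromatic): 1 H each → 7
  5 × C (aromatic): no H
  4 × C: 2 H each → 8
  2 × O: 1 H each → 2
  1 × C: 3 H
  1 × C: 1 H
  1 × C: no H
  1 × N (charge +1): no H
  1 × O: no H
  1 × O (charge -1): no H
  Total hydrogens = 21.
Molecular formula: C19H21NO4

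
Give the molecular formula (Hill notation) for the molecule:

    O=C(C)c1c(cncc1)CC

Heavy atoms from the SMILES: 9 C, 1 N, 1 O.
Implicit hydrogens by atom environment:
  3 × C (aromatic): 1 H each → 3
  2 × C: 3 H each → 6
  2 × C (aromatic): no H
  1 × C: 2 H
  1 × C: no H
  1 × N (aromatic): no H
  1 × O: no H
  Total hydrogens = 11.
Molecular formula: C9H11NO

C9H11NO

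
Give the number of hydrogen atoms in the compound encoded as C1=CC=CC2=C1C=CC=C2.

8

Hydrogens are implicit in SMILES; fill each atom to its normal valence:
  8 × C (aromatic): 1 H each → 8
  2 × C (aromatic): no H
  Total hydrogens = 8.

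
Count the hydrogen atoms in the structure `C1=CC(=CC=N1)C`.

7

Hydrogens are implicit in SMILES; fill each atom to its normal valence:
  4 × C (aromatic): 1 H each → 4
  1 × C: 3 H
  1 × C (aromatic): no H
  1 × N (aromatic): no H
  Total hydrogens = 7.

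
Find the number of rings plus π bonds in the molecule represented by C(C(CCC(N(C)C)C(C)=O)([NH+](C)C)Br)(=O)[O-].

2

Molecular formula from the SMILES: C11H21BrN2O3.
DoU = (2C + 2 + N − H − X)/2 = (2·11 + 2 + 2 − 21 − 1)/2 = 4/2 = 2.
(Structurally: 0 ring(s) + 2 π bond(s) = 2.)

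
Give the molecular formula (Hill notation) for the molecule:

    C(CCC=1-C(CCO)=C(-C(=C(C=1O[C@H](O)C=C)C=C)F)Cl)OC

Heavy atoms from the SMILES: 17 C, 1 Cl, 1 F, 4 O.
Implicit hydrogens by atom environment:
  7 × C: 2 H each → 14
  6 × C (aromatic): no H
  3 × C: 1 H each → 3
  2 × O: 1 H each → 2
  2 × O: no H
  1 × C: 3 H
  1 × Cl: no H
  1 × F: no H
  Total hydrogens = 22.
Molecular formula: C17H22ClFO4

C17H22ClFO4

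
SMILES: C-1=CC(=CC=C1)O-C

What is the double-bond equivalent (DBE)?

4

Molecular formula from the SMILES: C7H8O.
DoU = (2C + 2 + N − H − X)/2 = (2·7 + 2 + 0 − 8 − 0)/2 = 8/2 = 4.
(Structurally: 1 ring(s) + 3 π bond(s) = 4.)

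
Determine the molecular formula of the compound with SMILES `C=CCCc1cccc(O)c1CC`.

Heavy atoms from the SMILES: 12 C, 1 O.
Implicit hydrogens by atom environment:
  4 × C: 2 H each → 8
  3 × C (aromatic): 1 H each → 3
  3 × C (aromatic): no H
  1 × C: 3 H
  1 × C: 1 H
  1 × O: 1 H
  Total hydrogens = 16.
Molecular formula: C12H16O

C12H16O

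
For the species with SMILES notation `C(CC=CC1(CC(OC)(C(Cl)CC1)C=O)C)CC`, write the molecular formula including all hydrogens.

Heavy atoms from the SMILES: 15 C, 1 Cl, 2 O.
Implicit hydrogens by atom environment:
  6 × C: 2 H each → 12
  4 × C: 1 H each → 4
  3 × C: 3 H each → 9
  2 × C: no H
  2 × O: no H
  1 × Cl: no H
  Total hydrogens = 25.
Molecular formula: C15H25ClO2

C15H25ClO2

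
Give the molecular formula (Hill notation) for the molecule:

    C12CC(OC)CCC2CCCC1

C11H20O

Heavy atoms from the SMILES: 11 C, 1 O.
Implicit hydrogens by atom environment:
  7 × C: 2 H each → 14
  3 × C: 1 H each → 3
  1 × C: 3 H
  1 × O: no H
  Total hydrogens = 20.
Molecular formula: C11H20O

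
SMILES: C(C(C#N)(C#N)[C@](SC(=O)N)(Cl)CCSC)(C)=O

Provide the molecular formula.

Heavy atoms from the SMILES: 10 C, 1 Cl, 3 N, 2 O, 2 S.
Implicit hydrogens by atom environment:
  6 × C: no H
  2 × C: 3 H each → 6
  2 × C: 2 H each → 4
  2 × N: no H
  2 × O: no H
  2 × S: no H
  1 × Cl: no H
  1 × N: 2 H
  Total hydrogens = 12.
Molecular formula: C10H12ClN3O2S2

C10H12ClN3O2S2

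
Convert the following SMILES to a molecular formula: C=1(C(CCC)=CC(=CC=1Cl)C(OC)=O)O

Heavy atoms from the SMILES: 11 C, 1 Cl, 3 O.
Implicit hydrogens by atom environment:
  4 × C (aromatic): no H
  2 × C: 3 H each → 6
  2 × C: 2 H each → 4
  2 × C (aromatic): 1 H each → 2
  2 × O: no H
  1 × C: no H
  1 × Cl: no H
  1 × O: 1 H
  Total hydrogens = 13.
Molecular formula: C11H13ClO3

C11H13ClO3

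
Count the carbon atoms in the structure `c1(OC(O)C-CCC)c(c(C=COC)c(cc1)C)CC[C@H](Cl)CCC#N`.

The symbol for carbon appears 21 times in the SMILES. Lowercase c denotes aromatic carbon and counts toward C.

21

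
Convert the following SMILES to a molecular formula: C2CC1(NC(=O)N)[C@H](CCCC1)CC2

Heavy atoms from the SMILES: 11 C, 2 N, 1 O.
Implicit hydrogens by atom environment:
  8 × C: 2 H each → 16
  2 × C: no H
  1 × C: 1 H
  1 × N: 2 H
  1 × N: 1 H
  1 × O: no H
  Total hydrogens = 20.
Molecular formula: C11H20N2O

C11H20N2O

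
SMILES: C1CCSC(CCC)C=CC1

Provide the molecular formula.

C10H18S

Heavy atoms from the SMILES: 10 C, 1 S.
Implicit hydrogens by atom environment:
  6 × C: 2 H each → 12
  3 × C: 1 H each → 3
  1 × C: 3 H
  1 × S: no H
  Total hydrogens = 18.
Molecular formula: C10H18S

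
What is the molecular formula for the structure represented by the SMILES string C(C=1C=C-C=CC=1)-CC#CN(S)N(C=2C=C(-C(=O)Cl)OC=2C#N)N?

C16H13ClN4O2S

Heavy atoms from the SMILES: 16 C, 1 Cl, 4 N, 2 O, 1 S.
Implicit hydrogens by atom environment:
  6 × C (aromatic): 1 H each → 6
  4 × C (aromatic): no H
  4 × C: no H
  3 × N: no H
  2 × C: 2 H each → 4
  1 × Cl: no H
  1 × N: 2 H
  1 × O (aromatic): no H
  1 × O: no H
  1 × S: 1 H
  Total hydrogens = 13.
Molecular formula: C16H13ClN4O2S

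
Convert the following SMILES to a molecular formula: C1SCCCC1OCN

C6H13NOS

Heavy atoms from the SMILES: 6 C, 1 N, 1 O, 1 S.
Implicit hydrogens by atom environment:
  5 × C: 2 H each → 10
  1 × C: 1 H
  1 × N: 2 H
  1 × O: no H
  1 × S: no H
  Total hydrogens = 13.
Molecular formula: C6H13NOS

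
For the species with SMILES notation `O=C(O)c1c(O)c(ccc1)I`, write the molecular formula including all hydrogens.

Heavy atoms from the SMILES: 7 C, 1 I, 3 O.
Implicit hydrogens by atom environment:
  3 × C (aromatic): 1 H each → 3
  3 × C (aromatic): no H
  2 × O: 1 H each → 2
  1 × C: no H
  1 × I: no H
  1 × O: no H
  Total hydrogens = 5.
Molecular formula: C7H5IO3

C7H5IO3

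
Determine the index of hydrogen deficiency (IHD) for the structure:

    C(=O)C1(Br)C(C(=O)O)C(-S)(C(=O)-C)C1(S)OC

Molecular formula from the SMILES: C9H11BrO5S2.
DoU = (2C + 2 + N − H − X)/2 = (2·9 + 2 + 0 − 11 − 1)/2 = 8/2 = 4.
(Structurally: 1 ring(s) + 3 π bond(s) = 4.)

4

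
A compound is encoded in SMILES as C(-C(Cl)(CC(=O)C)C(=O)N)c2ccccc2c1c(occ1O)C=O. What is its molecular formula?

C17H16ClNO5

Heavy atoms from the SMILES: 17 C, 1 Cl, 1 N, 5 O.
Implicit hydrogens by atom environment:
  5 × C (aromatic): 1 H each → 5
  5 × C (aromatic): no H
  3 × C: no H
  3 × O: no H
  2 × C: 2 H each → 4
  1 × C: 3 H
  1 × C: 1 H
  1 × Cl: no H
  1 × N: 2 H
  1 × O: 1 H
  1 × O (aromatic): no H
  Total hydrogens = 16.
Molecular formula: C17H16ClNO5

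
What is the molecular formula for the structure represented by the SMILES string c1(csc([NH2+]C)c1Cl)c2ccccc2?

Heavy atoms from the SMILES: 11 C, 1 Cl, 1 N, 1 S.
Implicit hydrogens by atom environment:
  6 × C (aromatic): 1 H each → 6
  4 × C (aromatic): no H
  1 × C: 3 H
  1 × Cl: no H
  1 × N (charge +1): 2 H
  1 × S (aromatic): no H
  Total hydrogens = 11.
Net charge +1.
Molecular formula: C11H11ClNS+

C11H11ClNS+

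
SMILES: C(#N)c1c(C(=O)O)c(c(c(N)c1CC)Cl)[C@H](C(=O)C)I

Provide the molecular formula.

C13H12ClIN2O3

Heavy atoms from the SMILES: 13 C, 1 Cl, 1 I, 2 N, 3 O.
Implicit hydrogens by atom environment:
  6 × C (aromatic): no H
  3 × C: no H
  2 × C: 3 H each → 6
  2 × O: no H
  1 × C: 2 H
  1 × C: 1 H
  1 × Cl: no H
  1 × I: no H
  1 × N: 2 H
  1 × N: no H
  1 × O: 1 H
  Total hydrogens = 12.
Molecular formula: C13H12ClIN2O3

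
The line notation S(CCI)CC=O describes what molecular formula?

C4H7IOS

Heavy atoms from the SMILES: 4 C, 1 I, 1 O, 1 S.
Implicit hydrogens by atom environment:
  3 × C: 2 H each → 6
  1 × C: 1 H
  1 × I: no H
  1 × O: no H
  1 × S: no H
  Total hydrogens = 7.
Molecular formula: C4H7IOS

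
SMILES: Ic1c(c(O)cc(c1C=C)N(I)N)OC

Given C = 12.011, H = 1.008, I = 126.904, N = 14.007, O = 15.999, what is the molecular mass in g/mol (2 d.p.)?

Molecular formula: C9H10I2N2O2.
M = 9×12.011 + 10×1.008 + 2×126.904 + 2×14.007 + 2×15.999 = 432.00 g/mol.

432.00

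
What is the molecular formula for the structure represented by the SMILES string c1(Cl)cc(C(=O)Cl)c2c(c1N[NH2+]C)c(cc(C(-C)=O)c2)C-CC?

Heavy atoms from the SMILES: 17 C, 2 Cl, 2 N, 2 O.
Implicit hydrogens by atom environment:
  7 × C (aromatic): no H
  3 × C: 3 H each → 9
  3 × C (aromatic): 1 H each → 3
  2 × C: 2 H each → 4
  2 × C: no H
  2 × Cl: no H
  2 × O: no H
  1 × N (charge +1): 2 H
  1 × N: 1 H
  Total hydrogens = 19.
Net charge +1.
Molecular formula: C17H19Cl2N2O2+

C17H19Cl2N2O2+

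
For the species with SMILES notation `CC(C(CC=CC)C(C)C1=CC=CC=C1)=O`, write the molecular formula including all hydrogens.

Heavy atoms from the SMILES: 15 C, 1 O.
Implicit hydrogens by atom environment:
  5 × C (aromatic): 1 H each → 5
  4 × C: 1 H each → 4
  3 × C: 3 H each → 9
  1 × C: 2 H
  1 × C: no H
  1 × C (aromatic): no H
  1 × O: no H
  Total hydrogens = 20.
Molecular formula: C15H20O

C15H20O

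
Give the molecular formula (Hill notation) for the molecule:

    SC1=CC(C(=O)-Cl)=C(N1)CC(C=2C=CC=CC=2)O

C13H12ClNO2S

Heavy atoms from the SMILES: 13 C, 1 Cl, 1 N, 2 O, 1 S.
Implicit hydrogens by atom environment:
  6 × C (aromatic): 1 H each → 6
  4 × C (aromatic): no H
  1 × C: 2 H
  1 × C: 1 H
  1 × C: no H
  1 × Cl: no H
  1 × N (aromatic): 1 H
  1 × O: 1 H
  1 × O: no H
  1 × S: 1 H
  Total hydrogens = 12.
Molecular formula: C13H12ClNO2S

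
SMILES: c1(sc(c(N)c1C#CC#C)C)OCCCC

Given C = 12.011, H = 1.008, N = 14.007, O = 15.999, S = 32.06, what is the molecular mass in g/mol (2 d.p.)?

Molecular formula: C13H15NOS.
M = 13×12.011 + 15×1.008 + 1×14.007 + 1×15.999 + 1×32.06 = 233.33 g/mol.

233.33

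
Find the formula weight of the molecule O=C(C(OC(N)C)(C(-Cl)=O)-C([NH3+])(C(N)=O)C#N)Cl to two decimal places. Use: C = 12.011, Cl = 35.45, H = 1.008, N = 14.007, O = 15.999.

Molecular formula: C8H11Cl2N4O4+.
M = 8×12.011 + 2×35.45 + 11×1.008 + 4×14.007 + 4×15.999 = 298.10 g/mol.

298.10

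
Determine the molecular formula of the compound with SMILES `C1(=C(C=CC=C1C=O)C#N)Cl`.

Heavy atoms from the SMILES: 8 C, 1 Cl, 1 N, 1 O.
Implicit hydrogens by atom environment:
  3 × C (aromatic): 1 H each → 3
  3 × C (aromatic): no H
  1 × C: 1 H
  1 × C: no H
  1 × Cl: no H
  1 × N: no H
  1 × O: no H
  Total hydrogens = 4.
Molecular formula: C8H4ClNO

C8H4ClNO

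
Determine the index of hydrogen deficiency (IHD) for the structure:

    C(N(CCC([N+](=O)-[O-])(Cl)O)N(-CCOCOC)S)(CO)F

1

Molecular formula from the SMILES: C9H19ClFN3O6S.
DoU = (2C + 2 + N − H − X)/2 = (2·9 + 2 + 3 − 19 − 2)/2 = 2/2 = 1.
(Structurally: 0 ring(s) + 1 π bond(s) = 1.)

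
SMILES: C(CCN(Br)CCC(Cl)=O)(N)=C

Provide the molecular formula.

C7H12BrClN2O

Heavy atoms from the SMILES: 1 Br, 7 C, 1 Cl, 2 N, 1 O.
Implicit hydrogens by atom environment:
  5 × C: 2 H each → 10
  2 × C: no H
  1 × Br: no H
  1 × Cl: no H
  1 × N: 2 H
  1 × N: no H
  1 × O: no H
  Total hydrogens = 12.
Molecular formula: C7H12BrClN2O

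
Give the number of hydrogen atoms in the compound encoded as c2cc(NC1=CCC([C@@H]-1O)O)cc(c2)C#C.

Hydrogens are implicit in SMILES; fill each atom to its normal valence:
  4 × C: 1 H each → 4
  4 × C (aromatic): 1 H each → 4
  2 × C: no H
  2 × C (aromatic): no H
  2 × O: 1 H each → 2
  1 × C: 2 H
  1 × N: 1 H
  Total hydrogens = 13.

13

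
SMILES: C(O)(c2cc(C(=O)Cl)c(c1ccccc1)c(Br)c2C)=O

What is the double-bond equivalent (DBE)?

Molecular formula from the SMILES: C15H10BrClO3.
DoU = (2C + 2 + N − H − X)/2 = (2·15 + 2 + 0 − 10 − 2)/2 = 20/2 = 10.
(Structurally: 2 ring(s) + 8 π bond(s) = 10.)

10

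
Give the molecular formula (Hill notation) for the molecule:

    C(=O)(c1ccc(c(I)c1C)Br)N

C8H7BrINO

Heavy atoms from the SMILES: 1 Br, 8 C, 1 I, 1 N, 1 O.
Implicit hydrogens by atom environment:
  4 × C (aromatic): no H
  2 × C (aromatic): 1 H each → 2
  1 × Br: no H
  1 × C: 3 H
  1 × C: no H
  1 × I: no H
  1 × N: 2 H
  1 × O: no H
  Total hydrogens = 7.
Molecular formula: C8H7BrINO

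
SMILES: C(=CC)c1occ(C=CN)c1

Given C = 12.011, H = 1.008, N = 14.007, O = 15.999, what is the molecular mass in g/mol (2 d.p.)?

Molecular formula: C9H11NO.
M = 9×12.011 + 11×1.008 + 1×14.007 + 1×15.999 = 149.19 g/mol.

149.19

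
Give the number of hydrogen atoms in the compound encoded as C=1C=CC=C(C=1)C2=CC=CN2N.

Hydrogens are implicit in SMILES; fill each atom to its normal valence:
  8 × C (aromatic): 1 H each → 8
  2 × C (aromatic): no H
  1 × N: 2 H
  1 × N (aromatic): no H
  Total hydrogens = 10.

10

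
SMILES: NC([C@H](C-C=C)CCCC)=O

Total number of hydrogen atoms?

17

Hydrogens are implicit in SMILES; fill each atom to its normal valence:
  5 × C: 2 H each → 10
  2 × C: 1 H each → 2
  1 × C: 3 H
  1 × C: no H
  1 × N: 2 H
  1 × O: no H
  Total hydrogens = 17.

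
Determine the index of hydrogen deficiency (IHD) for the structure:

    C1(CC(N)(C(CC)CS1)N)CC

Molecular formula from the SMILES: C9H20N2S.
DoU = (2C + 2 + N − H − X)/2 = (2·9 + 2 + 2 − 20 − 0)/2 = 2/2 = 1.
(Structurally: 1 ring(s) + 0 π bond(s) = 1.)

1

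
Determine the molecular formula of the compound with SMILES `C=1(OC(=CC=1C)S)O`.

C5H6O2S

Heavy atoms from the SMILES: 5 C, 2 O, 1 S.
Implicit hydrogens by atom environment:
  3 × C (aromatic): no H
  1 × C: 3 H
  1 × C (aromatic): 1 H
  1 × O: 1 H
  1 × O (aromatic): no H
  1 × S: 1 H
  Total hydrogens = 6.
Molecular formula: C5H6O2S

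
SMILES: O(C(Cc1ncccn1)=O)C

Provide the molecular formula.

C7H8N2O2

Heavy atoms from the SMILES: 7 C, 2 N, 2 O.
Implicit hydrogens by atom environment:
  3 × C (aromatic): 1 H each → 3
  2 × N (aromatic): no H
  2 × O: no H
  1 × C: 3 H
  1 × C: 2 H
  1 × C (aromatic): no H
  1 × C: no H
  Total hydrogens = 8.
Molecular formula: C7H8N2O2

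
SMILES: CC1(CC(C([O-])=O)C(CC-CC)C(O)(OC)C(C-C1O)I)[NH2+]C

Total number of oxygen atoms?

The symbol for oxygen appears 5 times in the SMILES.

5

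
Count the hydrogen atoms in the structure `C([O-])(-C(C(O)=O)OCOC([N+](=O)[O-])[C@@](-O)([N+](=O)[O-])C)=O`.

Hydrogens are implicit in SMILES; fill each atom to its normal valence:
  6 × O: no H
  3 × C: no H
  3 × O (charge -1): no H
  2 × C: 1 H each → 2
  2 × N (charge +1): no H
  2 × O: 1 H each → 2
  1 × C: 3 H
  1 × C: 2 H
  Total hydrogens = 9.

9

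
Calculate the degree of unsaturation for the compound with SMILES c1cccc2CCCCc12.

Molecular formula from the SMILES: C10H12.
DoU = (2C + 2 + N − H − X)/2 = (2·10 + 2 + 0 − 12 − 0)/2 = 10/2 = 5.
(Structurally: 2 ring(s) + 3 π bond(s) = 5.)

5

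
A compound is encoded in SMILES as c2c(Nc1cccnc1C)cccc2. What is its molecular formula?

Heavy atoms from the SMILES: 12 C, 2 N.
Implicit hydrogens by atom environment:
  8 × C (aromatic): 1 H each → 8
  3 × C (aromatic): no H
  1 × C: 3 H
  1 × N: 1 H
  1 × N (aromatic): no H
  Total hydrogens = 12.
Molecular formula: C12H12N2

C12H12N2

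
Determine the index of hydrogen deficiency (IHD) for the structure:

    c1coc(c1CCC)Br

3

Molecular formula from the SMILES: C7H9BrO.
DoU = (2C + 2 + N − H − X)/2 = (2·7 + 2 + 0 − 9 − 1)/2 = 6/2 = 3.
(Structurally: 1 ring(s) + 2 π bond(s) = 3.)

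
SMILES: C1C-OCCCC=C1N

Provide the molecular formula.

C7H13NO

Heavy atoms from the SMILES: 7 C, 1 N, 1 O.
Implicit hydrogens by atom environment:
  5 × C: 2 H each → 10
  1 × C: 1 H
  1 × C: no H
  1 × N: 2 H
  1 × O: no H
  Total hydrogens = 13.
Molecular formula: C7H13NO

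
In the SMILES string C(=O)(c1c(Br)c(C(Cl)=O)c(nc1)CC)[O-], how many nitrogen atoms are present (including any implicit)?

The symbol for nitrogen appears 1 time in the SMILES.

1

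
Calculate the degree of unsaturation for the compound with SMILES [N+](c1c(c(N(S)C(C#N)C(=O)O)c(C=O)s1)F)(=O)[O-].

8

Molecular formula from the SMILES: C8H4FN3O5S2.
DoU = (2C + 2 + N − H − X)/2 = (2·8 + 2 + 3 − 4 − 1)/2 = 16/2 = 8.
(Structurally: 1 ring(s) + 7 π bond(s) = 8.)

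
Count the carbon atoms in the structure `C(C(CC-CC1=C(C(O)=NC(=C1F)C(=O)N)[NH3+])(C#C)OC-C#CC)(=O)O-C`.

The symbol for carbon appears 18 times in the SMILES.

18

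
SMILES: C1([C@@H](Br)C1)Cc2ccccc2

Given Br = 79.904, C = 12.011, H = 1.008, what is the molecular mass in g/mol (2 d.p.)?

Molecular formula: C10H11Br.
M = 1×79.904 + 10×12.011 + 11×1.008 = 211.10 g/mol.

211.10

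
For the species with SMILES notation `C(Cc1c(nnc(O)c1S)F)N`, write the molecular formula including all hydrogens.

C6H8FN3OS

Heavy atoms from the SMILES: 6 C, 1 F, 3 N, 1 O, 1 S.
Implicit hydrogens by atom environment:
  4 × C (aromatic): no H
  2 × C: 2 H each → 4
  2 × N (aromatic): no H
  1 × F: no H
  1 × N: 2 H
  1 × O: 1 H
  1 × S: 1 H
  Total hydrogens = 8.
Molecular formula: C6H8FN3OS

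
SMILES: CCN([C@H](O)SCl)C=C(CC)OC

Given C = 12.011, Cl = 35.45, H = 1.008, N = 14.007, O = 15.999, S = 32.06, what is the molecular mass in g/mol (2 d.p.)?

Molecular formula: C8H16ClNO2S.
M = 8×12.011 + 1×35.45 + 16×1.008 + 1×14.007 + 2×15.999 + 1×32.06 = 225.73 g/mol.

225.73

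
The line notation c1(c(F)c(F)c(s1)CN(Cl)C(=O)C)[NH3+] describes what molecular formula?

Heavy atoms from the SMILES: 7 C, 1 Cl, 2 F, 2 N, 1 O, 1 S.
Implicit hydrogens by atom environment:
  4 × C (aromatic): no H
  2 × F: no H
  1 × C: 3 H
  1 × C: 2 H
  1 × C: no H
  1 × Cl: no H
  1 × N (charge +1): 3 H
  1 × N: no H
  1 × O: no H
  1 × S (aromatic): no H
  Total hydrogens = 8.
Net charge +1.
Molecular formula: C7H8ClF2N2OS+

C7H8ClF2N2OS+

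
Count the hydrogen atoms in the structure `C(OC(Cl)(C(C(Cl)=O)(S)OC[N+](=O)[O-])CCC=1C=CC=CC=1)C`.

Hydrogens are implicit in SMILES; fill each atom to its normal valence:
  5 × C (aromatic): 1 H each → 5
  4 × C: 2 H each → 8
  4 × O: no H
  3 × C: no H
  2 × Cl: no H
  1 × C: 3 H
  1 × C (aromatic): no H
  1 × N (charge +1): no H
  1 × O (charge -1): no H
  1 × S: 1 H
  Total hydrogens = 17.

17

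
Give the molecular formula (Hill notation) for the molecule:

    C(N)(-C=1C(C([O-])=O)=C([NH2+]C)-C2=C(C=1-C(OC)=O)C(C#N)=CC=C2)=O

C16H13N3O5

Heavy atoms from the SMILES: 16 C, 3 N, 5 O.
Implicit hydrogens by atom environment:
  7 × C (aromatic): no H
  4 × C: no H
  4 × O: no H
  3 × C (aromatic): 1 H each → 3
  2 × C: 3 H each → 6
  1 × N: 2 H
  1 × N (charge +1): 2 H
  1 × N: no H
  1 × O (charge -1): no H
  Total hydrogens = 13.
Molecular formula: C16H13N3O5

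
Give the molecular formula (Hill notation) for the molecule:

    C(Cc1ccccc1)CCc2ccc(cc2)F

C16H17F

Heavy atoms from the SMILES: 16 C, 1 F.
Implicit hydrogens by atom environment:
  9 × C (aromatic): 1 H each → 9
  4 × C: 2 H each → 8
  3 × C (aromatic): no H
  1 × F: no H
  Total hydrogens = 17.
Molecular formula: C16H17F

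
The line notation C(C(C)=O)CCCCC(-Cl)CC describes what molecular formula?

Heavy atoms from the SMILES: 10 C, 1 Cl, 1 O.
Implicit hydrogens by atom environment:
  6 × C: 2 H each → 12
  2 × C: 3 H each → 6
  1 × C: 1 H
  1 × C: no H
  1 × Cl: no H
  1 × O: no H
  Total hydrogens = 19.
Molecular formula: C10H19ClO

C10H19ClO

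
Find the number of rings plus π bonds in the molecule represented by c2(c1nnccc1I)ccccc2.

Molecular formula from the SMILES: C10H7IN2.
DoU = (2C + 2 + N − H − X)/2 = (2·10 + 2 + 2 − 7 − 1)/2 = 16/2 = 8.
(Structurally: 2 ring(s) + 6 π bond(s) = 8.)

8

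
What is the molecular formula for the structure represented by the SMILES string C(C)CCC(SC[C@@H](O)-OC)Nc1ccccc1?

Heavy atoms from the SMILES: 14 C, 1 N, 2 O, 1 S.
Implicit hydrogens by atom environment:
  5 × C (aromatic): 1 H each → 5
  4 × C: 2 H each → 8
  2 × C: 3 H each → 6
  2 × C: 1 H each → 2
  1 × C (aromatic): no H
  1 × N: 1 H
  1 × O: 1 H
  1 × O: no H
  1 × S: no H
  Total hydrogens = 23.
Molecular formula: C14H23NO2S

C14H23NO2S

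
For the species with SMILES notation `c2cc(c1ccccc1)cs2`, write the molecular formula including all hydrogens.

Heavy atoms from the SMILES: 10 C, 1 S.
Implicit hydrogens by atom environment:
  8 × C (aromatic): 1 H each → 8
  2 × C (aromatic): no H
  1 × S (aromatic): no H
  Total hydrogens = 8.
Molecular formula: C10H8S

C10H8S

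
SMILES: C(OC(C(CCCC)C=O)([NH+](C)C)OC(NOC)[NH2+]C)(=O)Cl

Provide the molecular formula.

[C13H28ClN3O5]2+

Heavy atoms from the SMILES: 13 C, 1 Cl, 3 N, 5 O.
Implicit hydrogens by atom environment:
  5 × C: 3 H each → 15
  5 × O: no H
  3 × C: 2 H each → 6
  3 × C: 1 H each → 3
  2 × C: no H
  1 × Cl: no H
  1 × N (charge +1): 2 H
  1 × N (charge +1): 1 H
  1 × N: 1 H
  Total hydrogens = 28.
Net charge +2.
Molecular formula: [C13H28ClN3O5]2+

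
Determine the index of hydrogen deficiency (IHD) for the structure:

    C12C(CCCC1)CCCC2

2

Molecular formula from the SMILES: C10H18.
DoU = (2C + 2 + N − H − X)/2 = (2·10 + 2 + 0 − 18 − 0)/2 = 4/2 = 2.
(Structurally: 2 ring(s) + 0 π bond(s) = 2.)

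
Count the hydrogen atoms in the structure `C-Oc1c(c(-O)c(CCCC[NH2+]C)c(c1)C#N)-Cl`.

Hydrogens are implicit in SMILES; fill each atom to its normal valence:
  5 × C (aromatic): no H
  4 × C: 2 H each → 8
  2 × C: 3 H each → 6
  1 × C (aromatic): 1 H
  1 × C: no H
  1 × Cl: no H
  1 × N (charge +1): 2 H
  1 × N: no H
  1 × O: 1 H
  1 × O: no H
  Total hydrogens = 18.

18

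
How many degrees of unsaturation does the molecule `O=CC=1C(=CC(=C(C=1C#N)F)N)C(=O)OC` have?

Molecular formula from the SMILES: C10H7FN2O3.
DoU = (2C + 2 + N − H − X)/2 = (2·10 + 2 + 2 − 7 − 1)/2 = 16/2 = 8.
(Structurally: 1 ring(s) + 7 π bond(s) = 8.)

8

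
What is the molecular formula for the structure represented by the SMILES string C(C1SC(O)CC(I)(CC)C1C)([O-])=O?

C9H14IO3S-

Heavy atoms from the SMILES: 9 C, 1 I, 3 O, 1 S.
Implicit hydrogens by atom environment:
  3 × C: 1 H each → 3
  2 × C: 3 H each → 6
  2 × C: 2 H each → 4
  2 × C: no H
  1 × I: no H
  1 × O: 1 H
  1 × O: no H
  1 × O (charge -1): no H
  1 × S: no H
  Total hydrogens = 14.
Net charge -1.
Molecular formula: C9H14IO3S-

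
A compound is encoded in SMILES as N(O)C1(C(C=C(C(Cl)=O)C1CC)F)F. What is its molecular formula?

Heavy atoms from the SMILES: 8 C, 1 Cl, 2 F, 1 N, 2 O.
Implicit hydrogens by atom environment:
  3 × C: 1 H each → 3
  3 × C: no H
  2 × F: no H
  1 × C: 3 H
  1 × C: 2 H
  1 × Cl: no H
  1 × N: 1 H
  1 × O: 1 H
  1 × O: no H
  Total hydrogens = 10.
Molecular formula: C8H10ClF2NO2

C8H10ClF2NO2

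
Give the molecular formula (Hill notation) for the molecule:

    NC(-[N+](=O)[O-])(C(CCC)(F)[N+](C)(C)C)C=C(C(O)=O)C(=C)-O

C13H23FN3O5+

Heavy atoms from the SMILES: 13 C, 1 F, 3 N, 5 O.
Implicit hydrogens by atom environment:
  5 × C: no H
  4 × C: 3 H each → 12
  3 × C: 2 H each → 6
  2 × N (charge +1): no H
  2 × O: 1 H each → 2
  2 × O: no H
  1 × C: 1 H
  1 × F: no H
  1 × N: 2 H
  1 × O (charge -1): no H
  Total hydrogens = 23.
Net charge +1.
Molecular formula: C13H23FN3O5+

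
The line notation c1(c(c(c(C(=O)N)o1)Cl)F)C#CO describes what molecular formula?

C7H3ClFNO3

Heavy atoms from the SMILES: 7 C, 1 Cl, 1 F, 1 N, 3 O.
Implicit hydrogens by atom environment:
  4 × C (aromatic): no H
  3 × C: no H
  1 × Cl: no H
  1 × F: no H
  1 × N: 2 H
  1 × O: 1 H
  1 × O (aromatic): no H
  1 × O: no H
  Total hydrogens = 3.
Molecular formula: C7H3ClFNO3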